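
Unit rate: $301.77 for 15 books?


Unit rate = total / quantity
= 301.77 / 15
= $20.12 per unit

$20.12 per unit


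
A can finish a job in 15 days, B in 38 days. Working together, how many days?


Rate of A = 1/15 per day
Rate of B = 1/38 per day
Combined rate = 1/15 + 1/38 = 53/570 ≈ 0.0930 per day
Days = 1 / combined rate = 570/53
≈ 10.75 days

10.75 days


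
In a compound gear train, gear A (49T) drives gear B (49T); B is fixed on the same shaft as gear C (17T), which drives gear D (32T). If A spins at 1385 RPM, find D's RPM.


Stage 1: RPM_B = RPM_A × t_A/t_B = 1385 × 49/49 = 67865/49 = 1385.00
B and C share a shaft → RPM_C = RPM_B
Stage 2: RPM_D = RPM_C × t_C/t_D = RPM_A × (t_A×t_C)/(t_B×t_D)
Overall ratio = (49×17)/(49×32) = 833/1568
RPM_D = 1385 × 833/1568 = 1153705/1568
≈ 735.78 RPM

735.78 RPM


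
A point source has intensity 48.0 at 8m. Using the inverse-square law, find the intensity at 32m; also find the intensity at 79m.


I₁d₁² = I₂d₂²
I at 32m = 48.0 × (8/32)² = 48.0 × 64/1024 = 3072/1024 = 3.0000
I at 79m = 48.0 × (8/79)² = 48.0 × 64/6241 = 3072/6241 ≈ 0.4922
= 3.0000 and 0.4922

3.0000 and 0.4922


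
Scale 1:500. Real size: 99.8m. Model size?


Model size = real / scale
= 99.8 / 500
= 0.1996 m

0.1996 m


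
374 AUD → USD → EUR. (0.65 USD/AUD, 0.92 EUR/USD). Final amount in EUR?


Step 1: 374 AUD × 0.65 = 243.10 USD
Step 2: 243.10 USD × 0.92 = 223.65 EUR
Implied rate AUD→EUR = 0.65 × 0.92 = 0.5980
= 223.65 EUR

223.65 EUR


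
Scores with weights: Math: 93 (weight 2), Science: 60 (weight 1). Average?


Numerator = 93×2 + 60×1
= 186 + 60
= 246
Total weight = 3
Weighted avg = 246/3
= 82.00

82.00


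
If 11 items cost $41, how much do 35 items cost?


Direct proportion: y/x = constant
k = 41/11 ≈ 3.7273
y₂ = k × 35 = 41 × 35 / 11 = 1435/11
≈ 130.45

130.45


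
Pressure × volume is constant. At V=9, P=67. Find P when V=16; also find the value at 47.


Inverse proportion: x × y = constant
k = 9 × 67 = 603
At x=16: k/16 = 37.69
At x=47: k/47 = 12.83
= 37.69 and 12.83

37.69 and 12.83


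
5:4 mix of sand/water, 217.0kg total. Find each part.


Total parts = 5 + 4 = 9
sand: 217.0 × 5/9 = 120.6kg
water: 217.0 × 4/9 = 96.4kg
= 120.6kg and 96.4kg

120.6kg and 96.4kg


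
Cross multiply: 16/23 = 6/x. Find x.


Cross multiply: 16 × x = 23 × 6
16x = 138
x = 138 / 16
= 8.63

8.63


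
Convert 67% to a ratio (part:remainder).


67% means 67 parts out of 100; remainder = 33
Part : remainder = 67:33
GCD = 1
= 67:33

67:33


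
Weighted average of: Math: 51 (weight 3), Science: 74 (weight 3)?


Numerator = 51×3 + 74×3
= 153 + 222
= 375
Total weight = 6
Weighted avg = 375/6
= 62.50

62.50


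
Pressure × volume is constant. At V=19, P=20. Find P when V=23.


Inverse proportion: x × y = constant
k = 19 × 20 = 380
y₂ = k / 23 = 380 / 23
= 16.52

16.52


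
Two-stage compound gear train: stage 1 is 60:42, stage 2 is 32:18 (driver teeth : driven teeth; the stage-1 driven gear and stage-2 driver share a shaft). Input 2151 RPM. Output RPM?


Stage 1: RPM_B = RPM_A × t_A/t_B = 2151 × 60/42 = 129060/42 ≈ 3072.86
B and C share a shaft → RPM_C = RPM_B
Stage 2: RPM_D = RPM_C × t_C/t_D = RPM_A × (t_A×t_C)/(t_B×t_D)
Overall ratio = (60×32)/(42×18) = 1920/756
RPM_D = 2151 × 1920/756 = 4129920/756
≈ 5462.86 RPM

5462.86 RPM


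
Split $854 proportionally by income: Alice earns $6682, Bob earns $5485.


Total income = 6682 + 5485 = $12167
Alice: $854 × 6682/12167 = $469.01
Bob: $854 × 5485/12167 = $384.99
= Alice: $469.01, Bob: $384.99

Alice: $469.01, Bob: $384.99


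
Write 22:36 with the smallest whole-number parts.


GCD(22, 36) = 2
22/2 : 36/2
= 11:18

11:18


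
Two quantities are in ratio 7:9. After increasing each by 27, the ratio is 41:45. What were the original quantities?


Let A = 7k, B = 9k.
(7k + 27) / (9k + 27) = 41/45
Cross-multiply: 45(7k + 27) = 41(9k + 27)
315k + 1215 = 369k + 1107
315k - 369k = 1107 - 1215
-54k = -108
k = -108/-54 = 2
A = 7×2 = 14, B = 9×2 = 18
= A = 14, B = 18

A = 14, B = 18


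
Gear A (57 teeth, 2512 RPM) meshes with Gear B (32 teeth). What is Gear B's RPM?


Gear ratio = 57:32 = 57:32
RPM_B = RPM_A × (teeth_A / teeth_B)
= 2512 × (57/32)
= 4474.5 RPM

4474.5 RPM


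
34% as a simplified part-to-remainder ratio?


34% means 34 parts out of 100; remainder = 66
Part : remainder = 34:66
GCD = 2
= 17:33

17:33


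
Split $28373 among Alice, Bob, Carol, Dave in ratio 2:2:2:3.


Total parts = 2 + 2 + 2 + 3 = 9
Alice: 28373 × 2/9 = 6305.11
Bob: 28373 × 2/9 = 6305.11
Carol: 28373 × 2/9 = 6305.11
Dave: 28373 × 3/9 = 9457.67
= Alice: $6305.11, Bob: $6305.11, Carol: $6305.11, Dave: $9457.67

Alice: $6305.11, Bob: $6305.11, Carol: $6305.11, Dave: $9457.67


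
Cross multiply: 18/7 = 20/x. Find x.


Cross multiply: 18 × x = 7 × 20
18x = 140
x = 140 / 18
= 7.78

7.78


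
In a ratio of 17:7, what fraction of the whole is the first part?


Total parts = 17 + 7 = 24
First part: 17/24 = 17/24
= 17/24

17/24


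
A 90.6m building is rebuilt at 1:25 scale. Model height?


Model size = real / scale
= 90.6 / 25
= 3.6240 m

3.6240 m


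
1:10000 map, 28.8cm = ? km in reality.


Real distance = map distance × scale
= 28.8cm × 10000
= 288000 cm = 2880.0 m
= 2.880 km

2.880 km


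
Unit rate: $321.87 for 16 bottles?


Unit rate = total / quantity
= 321.87 / 16
= $20.12 per unit

$20.12 per unit


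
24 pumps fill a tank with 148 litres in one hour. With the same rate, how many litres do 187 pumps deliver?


Direct proportion: y/x = constant
k = 148/24 ≈ 6.1667
y₂ = k × 187 = 148 × 187 / 24 = 27676/24
≈ 1153.17

1153.17


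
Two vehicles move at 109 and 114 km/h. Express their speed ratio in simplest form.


Ratio = 109:114
GCD = 1
Simplified = 109:114
Time ratio (same distance) = 114:109
Speed ratio = 109:114

109:114


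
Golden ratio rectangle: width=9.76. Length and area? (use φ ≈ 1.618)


φ = (1 + √5) / 2 ≈ 1.618
Length = width × φ = 9.76 × 1.618 = 15.79168
≈ 15.79
Area = width × length = 9.76 × 15.79168 = 154.1267968 ≈ 154.13
= Length: 15.79, Area: 154.13

Length: 15.79, Area: 154.13


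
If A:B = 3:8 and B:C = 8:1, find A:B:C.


Match B: multiply A:B by 8 → 24:64
Multiply B:C by 8 → 64:8
Combined: 24:64:8
GCD = 8
= 3:8:1

3:8:1


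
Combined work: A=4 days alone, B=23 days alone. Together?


Rate of A = 1/4 per day
Rate of B = 1/23 per day
Combined rate = 1/4 + 1/23 = 27/92 ≈ 0.2935 per day
Days = 1 / combined rate = 92/27
≈ 3.41 days

3.41 days


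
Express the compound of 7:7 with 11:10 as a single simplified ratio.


Compound ratio = (7×11) : (7×10)
= 77:70
GCD = 7
= 11:10

11:10


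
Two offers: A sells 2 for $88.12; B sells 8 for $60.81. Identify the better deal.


Deal A: $88.12/2 = $44.0600/unit
Deal B: $60.81/8 = $7.6013/unit
B is cheaper per unit
= Deal B

Deal B


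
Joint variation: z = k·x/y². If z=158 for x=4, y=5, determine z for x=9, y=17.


z = k·x/y²
Solve for k using the known point: k = z·y²/x = 158×25/4 = 3950/4 = 987.5000
Now evaluate at x=9, y=17:
z = k × 9 / 289 = (3950 × 9) / (4 × 289) = 35550/1156
≈ 30.7526

30.7526


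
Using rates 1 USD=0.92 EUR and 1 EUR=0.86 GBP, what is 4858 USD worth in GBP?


Step 1: 4858 USD × 0.92 = 4469.36 EUR
Step 2: 4469.36 EUR × 0.86 = 3843.65 GBP
Implied rate USD→GBP = 0.92 × 0.86 = 0.7912
= 3843.65 GBP

3843.65 GBP


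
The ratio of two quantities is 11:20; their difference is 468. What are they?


Let A = 11k, B = 20k.
20k - 11k = 468
9k = 468 → k = 468/9 = 52
A = 11×52 = 572, B = 20×52 = 1040
= A = 572, B = 1040

A = 572, B = 1040


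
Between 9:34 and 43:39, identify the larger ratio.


9/34 = 0.2647
43/39 = 1.1026
0.2647 < 1.1026, so 9:34 is less
= 43:39

43:39


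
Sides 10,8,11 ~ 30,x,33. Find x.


Scale factor = 30/10 = 3
Missing side = 8 × 3
= 24.0

24.0


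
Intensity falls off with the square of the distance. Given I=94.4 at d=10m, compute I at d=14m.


I₁d₁² = I₂d₂²
I₂ = I₁ × (d₁/d₂)²
= 94.4 × (10/14)²
= 94.4 × 100/196
= 9440/196
≈ 48.1633

48.1633


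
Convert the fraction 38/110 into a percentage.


Percentage = (part / whole) × 100
= (38 / 110) × 100
≈ 34.55%

34.55%


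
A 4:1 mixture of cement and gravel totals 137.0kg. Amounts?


Total parts = 4 + 1 = 5
cement: 137.0 × 4/5 = 109.6kg
gravel: 137.0 × 1/5 = 27.4kg
= 109.6kg and 27.4kg

109.6kg and 27.4kg


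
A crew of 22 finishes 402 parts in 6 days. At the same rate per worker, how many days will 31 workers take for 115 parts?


Days ∝ work / workers, so d₂ = d₁ × (m₁/m₂) × (w₂/w₁)
Workers factor (inverse): 22/31 ≈ 0.7097
Work factor (direct): 115/402 ≈ 0.2861
d₂ = 6 × 22/31 × 115/402 = (6 × 22 × 115) / (31 × 402) = 15180/12462
≈ 1.22 days

1.22 days


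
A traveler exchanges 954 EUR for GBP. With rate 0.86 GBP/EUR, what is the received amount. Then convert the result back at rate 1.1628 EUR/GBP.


Amount × rate = 954 × 0.86 = 820.44 GBP
Round-trip: 820.44 × 1.1628 = 954.01 EUR
= 820.44 GBP, then 954.01 EUR

820.44 GBP, then 954.01 EUR


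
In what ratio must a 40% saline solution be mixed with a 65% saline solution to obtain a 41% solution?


Let x parts of 40% mix with y parts of 65%.
40x + 65y = 41(x + y)
40x + 65y = 41x + 41y
x(40 - 41) = y(41 - 65)
x/y = (65 - 41)/(41 - 40) = 24/1
Simplify: 24:1
= 24:1

24:1


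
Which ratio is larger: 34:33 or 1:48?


34/33 = 1.0303
1/48 = 0.0208
1.0303 > 0.0208, so 34:33 is greater
= 34:33

34:33


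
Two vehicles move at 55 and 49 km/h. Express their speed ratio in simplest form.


Ratio = 55:49
GCD = 1
Simplified = 55:49
Time ratio (same distance) = 49:55
Speed ratio = 55:49

55:49


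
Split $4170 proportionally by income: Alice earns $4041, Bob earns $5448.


Total income = 4041 + 5448 = $9489
Alice: $4170 × 4041/9489 = $1775.84
Bob: $4170 × 5448/9489 = $2394.16
= Alice: $1775.84, Bob: $2394.16

Alice: $1775.84, Bob: $2394.16


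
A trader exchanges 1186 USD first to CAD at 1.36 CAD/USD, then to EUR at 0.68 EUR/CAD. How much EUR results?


Step 1: 1186 USD × 1.36 = 1612.96 CAD
Step 2: 1612.96 CAD × 0.68 = 1096.81 EUR
Implied rate USD→EUR = 1.36 × 0.68 = 0.9248
= 1096.81 EUR

1096.81 EUR


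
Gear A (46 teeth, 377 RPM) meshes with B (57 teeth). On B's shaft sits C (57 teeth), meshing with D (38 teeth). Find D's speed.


Stage 1: RPM_B = RPM_A × t_A/t_B = 377 × 46/57 = 17342/57 ≈ 304.25
B and C share a shaft → RPM_C = RPM_B
Stage 2: RPM_D = RPM_C × t_C/t_D = RPM_A × (t_A×t_C)/(t_B×t_D)
Overall ratio = (46×57)/(57×38) = 2622/2166
RPM_D = 377 × 2622/2166 = 988494/2166
≈ 456.37 RPM

456.37 RPM


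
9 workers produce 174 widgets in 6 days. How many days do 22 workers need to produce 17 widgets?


Days ∝ work / workers, so d₂ = d₁ × (m₁/m₂) × (w₂/w₁)
Workers factor (inverse): 9/22 ≈ 0.4091
Work factor (direct): 17/174 ≈ 0.0977
d₂ = 6 × 9/22 × 17/174 = (6 × 9 × 17) / (22 × 174) = 918/3828
≈ 0.24 days

0.24 days


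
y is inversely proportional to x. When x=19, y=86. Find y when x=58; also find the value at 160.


Inverse proportion: x × y = constant
k = 19 × 86 = 1634
At x=58: k/58 = 28.17
At x=160: k/160 = 10.21
= 28.17 and 10.21

28.17 and 10.21


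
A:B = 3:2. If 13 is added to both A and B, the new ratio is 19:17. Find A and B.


Let A = 3k, B = 2k.
(3k + 13) / (2k + 13) = 19/17
Cross-multiply: 17(3k + 13) = 19(2k + 13)
51k + 221 = 38k + 247
51k - 38k = 247 - 221
13k = 26
k = 26/13 = 2
A = 3×2 = 6, B = 2×2 = 4
= A = 6, B = 4

A = 6, B = 4


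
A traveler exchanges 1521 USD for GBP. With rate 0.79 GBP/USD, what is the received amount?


Amount × rate = 1521 × 0.79
= 1201.59 GBP

1201.59 GBP


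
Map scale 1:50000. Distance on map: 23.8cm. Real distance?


Real distance = map distance × scale
= 23.8cm × 50000
= 1190000 cm = 11900.0 m
= 11.900 km

11.900 km


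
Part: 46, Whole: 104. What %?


Percentage = (part / whole) × 100
= (46 / 104) × 100
≈ 44.23%

44.23%


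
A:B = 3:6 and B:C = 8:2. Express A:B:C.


Match B: multiply A:B by 8 → 24:48
Multiply B:C by 6 → 48:12
Combined: 24:48:12
GCD = 12
= 2:4:1

2:4:1


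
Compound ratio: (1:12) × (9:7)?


Compound ratio = (1×9) : (12×7)
= 9:84
GCD = 3
= 3:28

3:28


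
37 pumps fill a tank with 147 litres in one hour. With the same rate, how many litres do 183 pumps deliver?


Direct proportion: y/x = constant
k = 147/37 ≈ 3.9730
y₂ = k × 183 = 147 × 183 / 37 = 26901/37
≈ 727.05

727.05


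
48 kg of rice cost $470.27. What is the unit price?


Unit rate = total / quantity
= 470.27 / 48
= $9.80 per unit

$9.80 per unit


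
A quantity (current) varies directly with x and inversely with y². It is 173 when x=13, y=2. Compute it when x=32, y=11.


z = k·x/y²
Solve for k using the known point: k = z·y²/x = 173×4/13 = 692/13 ≈ 53.2308
Now evaluate at x=32, y=11:
z = k × 32 / 121 = (692 × 32) / (13 × 121) = 22144/1573
≈ 14.0776

14.0776


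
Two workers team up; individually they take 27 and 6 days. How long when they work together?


Rate of A = 1/27 per day
Rate of B = 1/6 per day
Combined rate = 1/27 + 1/6 = 33/162 ≈ 0.2037 per day
Days = 1 / combined rate = 162/33
≈ 4.91 days

4.91 days


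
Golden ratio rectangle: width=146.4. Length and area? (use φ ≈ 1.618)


φ = (1 + √5) / 2 ≈ 1.618
Length = width × φ = 146.4 × 1.618 = 236.8752
≈ 236.88
Area = width × length = 146.4 × 236.8752 = 34678.52928 ≈ 34678.53
= Length: 236.88, Area: 34678.53

Length: 236.88, Area: 34678.53


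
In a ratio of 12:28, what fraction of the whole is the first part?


Total parts = 12 + 28 = 40
First part: 12/40 = 3/10
= 3/10

3/10


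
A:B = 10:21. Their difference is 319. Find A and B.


Let A = 10k, B = 21k.
21k - 10k = 319
11k = 319 → k = 319/11 = 29
A = 10×29 = 290, B = 21×29 = 609
= A = 290, B = 609

A = 290, B = 609


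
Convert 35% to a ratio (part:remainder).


35% means 35 parts out of 100; remainder = 65
Part : remainder = 35:65
GCD = 5
= 7:13

7:13


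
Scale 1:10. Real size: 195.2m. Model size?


Model size = real / scale
= 195.2 / 10
= 19.5200 m

19.5200 m


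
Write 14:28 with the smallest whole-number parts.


GCD(14, 28) = 14
14/14 : 28/14
= 1:2

1:2


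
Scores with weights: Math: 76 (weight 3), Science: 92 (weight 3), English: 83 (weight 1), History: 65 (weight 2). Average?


Numerator = 76×3 + 92×3 + 83×1 + 65×2
= 228 + 276 + 83 + 130
= 717
Total weight = 9
Weighted avg = 717/9
= 79.67

79.67


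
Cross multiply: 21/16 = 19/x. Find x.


Cross multiply: 21 × x = 16 × 19
21x = 304
x = 304 / 21
= 14.48

14.48


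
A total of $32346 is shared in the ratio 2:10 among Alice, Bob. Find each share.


Total parts = 2 + 10 = 12
Alice: 32346 × 2/12 = 5391.00
Bob: 32346 × 10/12 = 26955.00
= Alice: $5391.00, Bob: $26955.00

Alice: $5391.00, Bob: $26955.00


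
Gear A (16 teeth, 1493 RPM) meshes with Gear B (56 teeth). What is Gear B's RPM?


Gear ratio = 16:56 = 2:7
RPM_B = RPM_A × (teeth_A / teeth_B)
= 1493 × (16/56)
= 426.6 RPM

426.6 RPM


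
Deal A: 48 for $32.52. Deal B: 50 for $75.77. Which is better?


Deal A: $32.52/48 = $0.6775/unit
Deal B: $75.77/50 = $1.5154/unit
A is cheaper per unit
= Deal A

Deal A


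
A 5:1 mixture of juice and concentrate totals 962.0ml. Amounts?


Total parts = 5 + 1 = 6
juice: 962.0 × 5/6 = 801.7ml
concentrate: 962.0 × 1/6 = 160.3ml
= 801.7ml and 160.3ml

801.7ml and 160.3ml


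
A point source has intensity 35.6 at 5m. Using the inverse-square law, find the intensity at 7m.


I₁d₁² = I₂d₂²
I₂ = I₁ × (d₁/d₂)²
= 35.6 × (5/7)²
= 35.6 × 25/49
= 890/49
≈ 18.1633

18.1633


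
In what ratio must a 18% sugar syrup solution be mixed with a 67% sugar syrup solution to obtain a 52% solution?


Let x parts of 18% mix with y parts of 67%.
18x + 67y = 52(x + y)
18x + 67y = 52x + 52y
x(18 - 52) = y(52 - 67)
x/y = (67 - 52)/(52 - 18) = 15/34
Simplify: 15:34
= 15:34

15:34


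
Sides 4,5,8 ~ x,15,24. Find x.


Scale factor = 15/5 = 3
Missing side = 4 × 3
= 12.0

12.0


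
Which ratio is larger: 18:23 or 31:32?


18/23 = 0.7826
31/32 = 0.9688
0.7826 < 0.9688, so 18:23 is less
= 31:32

31:32


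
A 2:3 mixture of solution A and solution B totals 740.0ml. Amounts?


Total parts = 2 + 3 = 5
solution A: 740.0 × 2/5 = 296.0ml
solution B: 740.0 × 3/5 = 444.0ml
= 296.0ml and 444.0ml

296.0ml and 444.0ml


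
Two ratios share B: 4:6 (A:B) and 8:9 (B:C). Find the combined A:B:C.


Match B: multiply A:B by 8 → 32:48
Multiply B:C by 6 → 48:54
Combined: 32:48:54
GCD = 2
= 16:24:27

16:24:27


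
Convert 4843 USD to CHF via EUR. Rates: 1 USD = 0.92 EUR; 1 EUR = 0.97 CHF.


Step 1: 4843 USD × 0.92 = 4455.56 EUR
Step 2: 4455.56 EUR × 0.97 = 4321.89 CHF
Implied rate USD→CHF = 0.92 × 0.97 = 0.8924
= 4321.89 CHF

4321.89 CHF


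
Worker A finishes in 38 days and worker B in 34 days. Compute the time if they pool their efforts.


Rate of A = 1/38 per day
Rate of B = 1/34 per day
Combined rate = 1/38 + 1/34 = 72/1292 ≈ 0.0557 per day
Days = 1 / combined rate = 1292/72
≈ 17.94 days

17.94 days


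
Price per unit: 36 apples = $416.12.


Unit rate = total / quantity
= 416.12 / 36
= $11.56 per unit

$11.56 per unit


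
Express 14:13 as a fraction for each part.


Total parts = 14 + 13 = 27
First part: 14/27 = 14/27
Second part: 13/27 = 13/27
= 14/27 and 13/27

14/27 and 13/27


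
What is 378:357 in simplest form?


GCD(378, 357) = 21
378/21 : 357/21
= 18:17

18:17


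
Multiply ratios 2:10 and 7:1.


Compound ratio = (2×7) : (10×1)
= 14:10
GCD = 2
= 7:5

7:5


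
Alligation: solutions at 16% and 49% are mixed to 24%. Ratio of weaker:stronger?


Let x parts of 16% mix with y parts of 49%.
16x + 49y = 24(x + y)
16x + 49y = 24x + 24y
x(16 - 24) = y(24 - 49)
x/y = (49 - 24)/(24 - 16) = 25/8
Simplify: 25:8
= 25:8

25:8


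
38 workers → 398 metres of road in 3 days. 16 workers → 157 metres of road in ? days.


Days ∝ work / workers, so d₂ = d₁ × (m₁/m₂) × (w₂/w₁)
Workers factor (inverse): 38/16 = 2.3750
Work factor (direct): 157/398 ≈ 0.3945
d₂ = 3 × 38/16 × 157/398 = (3 × 38 × 157) / (16 × 398) = 17898/6368
≈ 2.81 days

2.81 days


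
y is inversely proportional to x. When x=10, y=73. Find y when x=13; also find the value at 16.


Inverse proportion: x × y = constant
k = 10 × 73 = 730
At x=13: k/13 = 56.15
At x=16: k/16 = 45.63
= 56.15 and 45.63

56.15 and 45.63


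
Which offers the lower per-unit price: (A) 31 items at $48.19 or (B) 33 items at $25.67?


Deal A: $48.19/31 = $1.5545/unit
Deal B: $25.67/33 = $0.7779/unit
B is cheaper per unit
= Deal B

Deal B


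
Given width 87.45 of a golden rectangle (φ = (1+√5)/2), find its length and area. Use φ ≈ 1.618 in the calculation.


φ = (1 + √5) / 2 ≈ 1.618
Length = width × φ = 87.45 × 1.618 = 141.4941
≈ 141.49
Area = width × length = 87.45 × 141.4941 = 12373.659045 ≈ 12373.66
= Length: 141.49, Area: 12373.66

Length: 141.49, Area: 12373.66


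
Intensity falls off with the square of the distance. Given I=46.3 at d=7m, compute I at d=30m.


I₁d₁² = I₂d₂²
I₂ = I₁ × (d₁/d₂)²
= 46.3 × (7/30)²
= 46.3 × 49/900
= 2268.7/900
≈ 2.5208

2.5208


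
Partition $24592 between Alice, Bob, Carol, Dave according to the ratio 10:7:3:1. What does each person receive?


Total parts = 10 + 7 + 3 + 1 = 21
Alice: 24592 × 10/21 = 11710.48
Bob: 24592 × 7/21 = 8197.33
Carol: 24592 × 3/21 = 3513.14
Dave: 24592 × 1/21 = 1171.05
= Alice: $11710.48, Bob: $8197.33, Carol: $3513.14, Dave: $1171.05

Alice: $11710.48, Bob: $8197.33, Carol: $3513.14, Dave: $1171.05


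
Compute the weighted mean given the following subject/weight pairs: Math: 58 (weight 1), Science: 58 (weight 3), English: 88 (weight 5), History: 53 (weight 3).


Numerator = 58×1 + 58×3 + 88×5 + 53×3
= 58 + 174 + 440 + 159
= 831
Total weight = 12
Weighted avg = 831/12
= 69.25

69.25


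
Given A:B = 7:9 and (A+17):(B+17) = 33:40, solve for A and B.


Let A = 7k, B = 9k.
(7k + 17) / (9k + 17) = 33/40
Cross-multiply: 40(7k + 17) = 33(9k + 17)
280k + 680 = 297k + 561
280k - 297k = 561 - 680
-17k = -119
k = -119/-17 = 7
A = 7×7 = 49, B = 9×7 = 63
= A = 49, B = 63

A = 49, B = 63


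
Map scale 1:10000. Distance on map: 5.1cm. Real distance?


Real distance = map distance × scale
= 5.1cm × 10000
= 51000 cm = 510.0 m
= 0.510 km

0.510 km


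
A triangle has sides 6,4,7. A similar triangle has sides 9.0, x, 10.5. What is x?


Scale factor = 9.0/6 = 1.5
Missing side = 4 × 1.5
= 6.0

6.0


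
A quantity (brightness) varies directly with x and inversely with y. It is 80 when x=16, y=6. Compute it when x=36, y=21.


z = k·x/y
Solve for k using the known point: k = z·y/x = 80×6/16 = 480/16 = 30.0000
Now evaluate at x=36, y=21:
z = k × 36 / 21 = (480 × 36) / (16 × 21) = 17280/336
≈ 51.4286

51.4286


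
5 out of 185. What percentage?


Percentage = (part / whole) × 100
= (5 / 185) × 100
≈ 2.70%

2.70%


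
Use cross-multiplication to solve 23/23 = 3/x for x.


Cross multiply: 23 × x = 23 × 3
23x = 69
x = 69 / 23
= 3.00

3.00


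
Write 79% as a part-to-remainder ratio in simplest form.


79% means 79 parts out of 100; remainder = 21
Part : remainder = 79:21
GCD = 1
= 79:21

79:21


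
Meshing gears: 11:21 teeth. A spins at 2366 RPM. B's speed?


Gear ratio = 11:21 = 11:21
RPM_B = RPM_A × (teeth_A / teeth_B)
= 2366 × (11/21)
= 1239.3 RPM

1239.3 RPM


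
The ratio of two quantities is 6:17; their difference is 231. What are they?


Let A = 6k, B = 17k.
17k - 6k = 231
11k = 231 → k = 231/11 = 21
A = 6×21 = 126, B = 17×21 = 357
= A = 126, B = 357

A = 126, B = 357


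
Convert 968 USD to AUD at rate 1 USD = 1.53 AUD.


Amount × rate = 968 × 1.53
= 1481.04 AUD

1481.04 AUD


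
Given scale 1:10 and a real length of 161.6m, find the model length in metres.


Model size = real / scale
= 161.6 / 10
= 16.1600 m

16.1600 m


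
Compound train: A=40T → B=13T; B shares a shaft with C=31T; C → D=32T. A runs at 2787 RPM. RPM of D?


Stage 1: RPM_B = RPM_A × t_A/t_B = 2787 × 40/13 = 111480/13 ≈ 8575.38
B and C share a shaft → RPM_C = RPM_B
Stage 2: RPM_D = RPM_C × t_C/t_D = RPM_A × (t_A×t_C)/(t_B×t_D)
Overall ratio = (40×31)/(13×32) = 1240/416
RPM_D = 2787 × 1240/416 = 3455880/416
≈ 8307.40 RPM

8307.40 RPM


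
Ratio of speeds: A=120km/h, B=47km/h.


Ratio = 120:47
GCD = 1
Simplified = 120:47
Time ratio (same distance) = 47:120
Speed ratio = 120:47

120:47


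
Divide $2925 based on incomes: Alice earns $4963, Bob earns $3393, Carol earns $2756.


Total income = 4963 + 3393 + 2756 = $11112
Alice: $2925 × 4963/11112 = $1306.41
Bob: $2925 × 3393/11112 = $893.14
Carol: $2925 × 2756/11112 = $725.46
= Alice: $1306.41, Bob: $893.14, Carol: $725.46

Alice: $1306.41, Bob: $893.14, Carol: $725.46


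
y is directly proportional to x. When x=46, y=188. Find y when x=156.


Direct proportion: y/x = constant
k = 188/46 ≈ 4.0870
y₂ = k × 156 = 188 × 156 / 46 = 29328/46
≈ 637.57

637.57


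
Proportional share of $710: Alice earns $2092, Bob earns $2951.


Total income = 2092 + 2951 = $5043
Alice: $710 × 2092/5043 = $294.53
Bob: $710 × 2951/5043 = $415.47
= Alice: $294.53, Bob: $415.47

Alice: $294.53, Bob: $415.47


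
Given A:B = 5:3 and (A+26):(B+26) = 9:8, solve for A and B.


Let A = 5k, B = 3k.
(5k + 26) / (3k + 26) = 9/8
Cross-multiply: 8(5k + 26) = 9(3k + 26)
40k + 208 = 27k + 234
40k - 27k = 234 - 208
13k = 26
k = 26/13 = 2
A = 5×2 = 10, B = 3×2 = 6
= A = 10, B = 6

A = 10, B = 6


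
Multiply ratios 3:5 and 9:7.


Compound ratio = (3×9) : (5×7)
= 27:35
GCD = 1
= 27:35

27:35


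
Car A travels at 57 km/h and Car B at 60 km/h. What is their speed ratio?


Ratio = 57:60
GCD = 3
Simplified = 19:20
Time ratio (same distance) = 20:19
Speed ratio = 19:20

19:20


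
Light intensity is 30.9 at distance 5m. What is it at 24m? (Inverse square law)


I₁d₁² = I₂d₂²
I₂ = I₁ × (d₁/d₂)²
= 30.9 × (5/24)²
= 30.9 × 25/576
= 772.5/576
≈ 1.3411

1.3411


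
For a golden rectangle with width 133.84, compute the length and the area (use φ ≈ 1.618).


φ = (1 + √5) / 2 ≈ 1.618
Length = width × φ = 133.84 × 1.618 = 216.55312
≈ 216.55
Area = width × length = 133.84 × 216.55312 = 28983.4695808 ≈ 28983.47
= Length: 216.55, Area: 28983.47

Length: 216.55, Area: 28983.47


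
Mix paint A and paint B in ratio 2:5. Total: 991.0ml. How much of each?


Total parts = 2 + 5 = 7
paint A: 991.0 × 2/7 = 283.1ml
paint B: 991.0 × 5/7 = 707.9ml
= 283.1ml and 707.9ml

283.1ml and 707.9ml


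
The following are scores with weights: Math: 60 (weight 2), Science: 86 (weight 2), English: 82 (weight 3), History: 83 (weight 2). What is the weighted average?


Numerator = 60×2 + 86×2 + 82×3 + 83×2
= 120 + 172 + 246 + 166
= 704
Total weight = 9
Weighted avg = 704/9
= 78.22

78.22


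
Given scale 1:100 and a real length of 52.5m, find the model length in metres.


Model size = real / scale
= 52.5 / 100
= 0.5250 m

0.5250 m


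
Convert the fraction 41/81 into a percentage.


Percentage = (part / whole) × 100
= (41 / 81) × 100
≈ 50.62%

50.62%


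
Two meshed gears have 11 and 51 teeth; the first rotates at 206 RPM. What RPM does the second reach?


Gear ratio = 11:51 = 11:51
RPM_B = RPM_A × (teeth_A / teeth_B)
= 206 × (11/51)
= 44.4 RPM

44.4 RPM


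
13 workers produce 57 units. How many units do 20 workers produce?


Direct proportion: y/x = constant
k = 57/13 ≈ 4.3846
y₂ = k × 20 = 57 × 20 / 13 = 1140/13
≈ 87.69

87.69


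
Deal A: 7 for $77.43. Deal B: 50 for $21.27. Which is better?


Deal A: $77.43/7 = $11.0614/unit
Deal B: $21.27/50 = $0.4254/unit
B is cheaper per unit
= Deal B

Deal B


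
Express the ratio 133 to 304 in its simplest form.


GCD(133, 304) = 19
133/19 : 304/19
= 7:16

7:16


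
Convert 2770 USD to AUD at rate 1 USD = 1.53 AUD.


Amount × rate = 2770 × 1.53
= 4238.10 AUD

4238.10 AUD


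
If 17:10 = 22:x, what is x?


Cross multiply: 17 × x = 10 × 22
17x = 220
x = 220 / 17
= 12.94

12.94


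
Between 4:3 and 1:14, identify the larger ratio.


4/3 = 1.3333
1/14 = 0.0714
1.3333 > 0.0714, so 4:3 is greater
= 4:3

4:3


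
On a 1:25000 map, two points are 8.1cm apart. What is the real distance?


Real distance = map distance × scale
= 8.1cm × 25000
= 202500 cm = 2025.0 m
= 2.025 km

2.025 km


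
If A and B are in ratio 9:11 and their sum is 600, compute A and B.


Let A = 9k, B = 11k.
9k + 11k = 600
20k = 600 → k = 600/20 = 30
A = 9×30 = 270, B = 11×30 = 330
= A = 270, B = 330

A = 270, B = 330


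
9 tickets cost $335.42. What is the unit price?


Unit rate = total / quantity
= 335.42 / 9
= $37.27 per unit

$37.27 per unit


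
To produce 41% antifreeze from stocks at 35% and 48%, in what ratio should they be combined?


Let x parts of 35% mix with y parts of 48%.
35x + 48y = 41(x + y)
35x + 48y = 41x + 41y
x(35 - 41) = y(41 - 48)
x/y = (48 - 41)/(41 - 35) = 7/6
Simplify: 7:6
= 7:6

7:6


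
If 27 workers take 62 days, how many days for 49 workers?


Inverse proportion: x × y = constant
k = 27 × 62 = 1674
y₂ = k / 49 = 1674 / 49
= 34.16

34.16


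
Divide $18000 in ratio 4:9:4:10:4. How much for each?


Total parts = 4 + 9 + 4 + 10 + 4 = 31
Part 1: 18000 × 4/31 = 2322.58
Part 2: 18000 × 9/31 = 5225.81
Part 3: 18000 × 4/31 = 2322.58
Part 4: 18000 × 10/31 = 5806.45
Part 5: 18000 × 4/31 = 2322.58
= Part 1: $2322.58, Part 2: $5225.81, Part 3: $2322.58, Part 4: $5806.45, Part 5: $2322.58

Part 1: $2322.58, Part 2: $5225.81, Part 3: $2322.58, Part 4: $5806.45, Part 5: $2322.58


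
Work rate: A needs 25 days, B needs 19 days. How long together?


Rate of A = 1/25 per day
Rate of B = 1/19 per day
Combined rate = 1/25 + 1/19 = 44/475 ≈ 0.0926 per day
Days = 1 / combined rate = 475/44
≈ 10.80 days

10.80 days


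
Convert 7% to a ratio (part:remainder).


7% means 7 parts out of 100; remainder = 93
Part : remainder = 7:93
GCD = 1
= 7:93

7:93


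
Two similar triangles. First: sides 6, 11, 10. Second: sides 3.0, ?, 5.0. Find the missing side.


Scale factor = 3.0/6 = 0.5
Missing side = 11 × 0.5
= 5.5

5.5


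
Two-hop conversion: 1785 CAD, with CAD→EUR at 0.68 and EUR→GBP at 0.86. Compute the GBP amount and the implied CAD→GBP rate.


Step 1: 1785 CAD × 0.68 = 1213.80 EUR
Step 2: 1213.80 EUR × 0.86 = 1043.87 GBP
Implied rate CAD→GBP = 0.68 × 0.86 = 0.5848
= 1043.87 GBP; implied rate 0.5848 GBP/CAD

1043.87 GBP; implied rate 0.5848 GBP/CAD


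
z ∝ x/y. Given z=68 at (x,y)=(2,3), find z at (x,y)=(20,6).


z = k·x/y
Solve for k using the known point: k = z·y/x = 68×3/2 = 204/2 = 102.0000
Now evaluate at x=20, y=6:
z = k × 20 / 6 = (204 × 20) / (2 × 6) = 4080/12
= 340.0000

340.0000


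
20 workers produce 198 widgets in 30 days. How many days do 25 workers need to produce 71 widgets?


Days ∝ work / workers, so d₂ = d₁ × (m₁/m₂) × (w₂/w₁)
Workers factor (inverse): 20/25 = 0.8000
Work factor (direct): 71/198 ≈ 0.3586
d₂ = 30 × 20/25 × 71/198 = (30 × 20 × 71) / (25 × 198) = 42600/4950
≈ 8.61 days

8.61 days


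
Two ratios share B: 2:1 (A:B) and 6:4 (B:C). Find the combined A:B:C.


Match B: multiply A:B by 6 → 12:6
Multiply B:C by 1 → 6:4
Combined: 12:6:4
GCD = 2
= 6:3:2

6:3:2


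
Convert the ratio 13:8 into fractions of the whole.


Total parts = 13 + 8 = 21
First part: 13/21 = 13/21
Second part: 8/21 = 8/21
= 13/21 and 8/21

13/21 and 8/21


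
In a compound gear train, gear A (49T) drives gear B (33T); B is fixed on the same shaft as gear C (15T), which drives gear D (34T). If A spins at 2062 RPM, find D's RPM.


Stage 1: RPM_B = RPM_A × t_A/t_B = 2062 × 49/33 = 101038/33 ≈ 3061.76
B and C share a shaft → RPM_C = RPM_B
Stage 2: RPM_D = RPM_C × t_C/t_D = RPM_A × (t_A×t_C)/(t_B×t_D)
Overall ratio = (49×15)/(33×34) = 735/1122
RPM_D = 2062 × 735/1122 = 1515570/1122
≈ 1350.78 RPM

1350.78 RPM


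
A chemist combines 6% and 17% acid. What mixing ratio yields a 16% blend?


Let x parts of 6% mix with y parts of 17%.
6x + 17y = 16(x + y)
6x + 17y = 16x + 16y
x(6 - 16) = y(16 - 17)
x/y = (17 - 16)/(16 - 6) = 1/10
Simplify: 1:10
= 1:10

1:10


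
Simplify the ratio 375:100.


GCD(375, 100) = 25
375/25 : 100/25
= 15:4

15:4


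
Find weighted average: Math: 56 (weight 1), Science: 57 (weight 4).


Numerator = 56×1 + 57×4
= 56 + 228
= 284
Total weight = 5
Weighted avg = 284/5
= 56.80

56.80


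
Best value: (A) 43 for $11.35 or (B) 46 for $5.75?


Deal A: $11.35/43 = $0.2640/unit
Deal B: $5.75/46 = $0.1250/unit
B is cheaper per unit
= Deal B

Deal B


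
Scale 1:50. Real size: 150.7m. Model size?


Model size = real / scale
= 150.7 / 50
= 3.0140 m

3.0140 m


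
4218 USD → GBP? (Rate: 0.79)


Amount × rate = 4218 × 0.79
= 3332.22 GBP

3332.22 GBP


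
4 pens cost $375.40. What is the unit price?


Unit rate = total / quantity
= 375.40 / 4
= $93.85 per unit

$93.85 per unit


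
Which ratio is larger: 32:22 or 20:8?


32/22 = 1.4545
20/8 = 2.5000
1.4545 < 2.5000, so 32:22 is less
= 20:8

20:8


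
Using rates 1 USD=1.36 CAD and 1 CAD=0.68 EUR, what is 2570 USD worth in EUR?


Step 1: 2570 USD × 1.36 = 3495.20 CAD
Step 2: 3495.20 CAD × 0.68 = 2376.74 EUR
Implied rate USD→EUR = 1.36 × 0.68 = 0.9248
= 2376.74 EUR

2376.74 EUR


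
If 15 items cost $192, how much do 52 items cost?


Direct proportion: y/x = constant
k = 192/15 = 12.8000
y₂ = k × 52 = 192 × 52 / 15 = 9984/15
= 665.60

665.60


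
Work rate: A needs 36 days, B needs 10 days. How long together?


Rate of A = 1/36 per day
Rate of B = 1/10 per day
Combined rate = 1/36 + 1/10 = 46/360 ≈ 0.1278 per day
Days = 1 / combined rate = 360/46
≈ 7.83 days

7.83 days


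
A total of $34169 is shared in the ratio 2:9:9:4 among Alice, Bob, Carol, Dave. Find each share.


Total parts = 2 + 9 + 9 + 4 = 24
Alice: 34169 × 2/24 = 2847.42
Bob: 34169 × 9/24 = 12813.38
Carol: 34169 × 9/24 = 12813.38
Dave: 34169 × 4/24 = 5694.83
= Alice: $2847.42, Bob: $12813.38, Carol: $12813.38, Dave: $5694.83

Alice: $2847.42, Bob: $12813.38, Carol: $12813.38, Dave: $5694.83


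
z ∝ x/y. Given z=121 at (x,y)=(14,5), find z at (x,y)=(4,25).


z = k·x/y
Solve for k using the known point: k = z·y/x = 121×5/14 = 605/14 ≈ 43.2143
Now evaluate at x=4, y=25:
z = k × 4 / 25 = (605 × 4) / (14 × 25) = 2420/350
≈ 6.9143

6.9143


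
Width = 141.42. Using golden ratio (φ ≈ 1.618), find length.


φ = (1 + √5) / 2 ≈ 1.618
Length = width × φ = 141.42 × 1.618 = 228.81756
≈ 228.82

228.82


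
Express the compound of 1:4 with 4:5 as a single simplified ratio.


Compound ratio = (1×4) : (4×5)
= 4:20
GCD = 4
= 1:5

1:5


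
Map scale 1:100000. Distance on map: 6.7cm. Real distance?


Real distance = map distance × scale
= 6.7cm × 100000
= 670000 cm = 6700.0 m
= 6.700 km

6.700 km


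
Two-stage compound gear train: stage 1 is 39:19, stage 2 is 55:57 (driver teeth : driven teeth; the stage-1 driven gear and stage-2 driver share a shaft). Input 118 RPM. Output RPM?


Stage 1: RPM_B = RPM_A × t_A/t_B = 118 × 39/19 = 4602/19 ≈ 242.21
B and C share a shaft → RPM_C = RPM_B
Stage 2: RPM_D = RPM_C × t_C/t_D = RPM_A × (t_A×t_C)/(t_B×t_D)
Overall ratio = (39×55)/(19×57) = 2145/1083
RPM_D = 118 × 2145/1083 = 253110/1083
≈ 233.71 RPM

233.71 RPM


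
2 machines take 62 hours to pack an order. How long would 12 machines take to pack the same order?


Inverse proportion: x × y = constant
k = 2 × 62 = 124
y₂ = k / 12 = 124 / 12
= 10.33

10.33


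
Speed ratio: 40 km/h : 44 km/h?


Ratio = 40:44
GCD = 4
Simplified = 10:11
Time ratio (same distance) = 11:10
Speed ratio = 10:11

10:11


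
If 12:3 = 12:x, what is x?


Cross multiply: 12 × x = 3 × 12
12x = 36
x = 36 / 12
= 3.00

3.00


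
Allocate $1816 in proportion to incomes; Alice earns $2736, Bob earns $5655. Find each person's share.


Total income = 2736 + 5655 = $8391
Alice: $1816 × 2736/8391 = $592.13
Bob: $1816 × 5655/8391 = $1223.87
= Alice: $592.13, Bob: $1223.87

Alice: $592.13, Bob: $1223.87


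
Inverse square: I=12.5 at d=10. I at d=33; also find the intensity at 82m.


I₁d₁² = I₂d₂²
I at 33m = 12.5 × (10/33)² = 12.5 × 100/1089 = 1250/1089 ≈ 1.1478
I at 82m = 12.5 × (10/82)² = 12.5 × 100/6724 = 1250/6724 ≈ 0.1859
= 1.1478 and 0.1859

1.1478 and 0.1859


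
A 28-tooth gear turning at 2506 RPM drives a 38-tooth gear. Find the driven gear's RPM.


Gear ratio = 28:38 = 14:19
RPM_B = RPM_A × (teeth_A / teeth_B)
= 2506 × (28/38)
= 1846.5 RPM

1846.5 RPM


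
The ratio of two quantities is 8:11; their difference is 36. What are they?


Let A = 8k, B = 11k.
11k - 8k = 36
3k = 36 → k = 36/3 = 12
A = 8×12 = 96, B = 11×12 = 132
= A = 96, B = 132

A = 96, B = 132


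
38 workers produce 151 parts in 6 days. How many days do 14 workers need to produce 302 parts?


Days ∝ work / workers, so d₂ = d₁ × (m₁/m₂) × (w₂/w₁)
Workers factor (inverse): 38/14 ≈ 2.7143
Work factor (direct): 302/151 = 2.0000
d₂ = 6 × 38/14 × 302/151 = (6 × 38 × 302) / (14 × 151) = 68856/2114
≈ 32.57 days

32.57 days


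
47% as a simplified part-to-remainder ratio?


47% means 47 parts out of 100; remainder = 53
Part : remainder = 47:53
GCD = 1
= 47:53

47:53


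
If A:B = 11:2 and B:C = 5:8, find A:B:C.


Match B: multiply A:B by 5 → 55:10
Multiply B:C by 2 → 10:16
Combined: 55:10:16
GCD = 1
= 55:10:16

55:10:16


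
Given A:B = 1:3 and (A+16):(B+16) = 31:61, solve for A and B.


Let A = 1k, B = 3k.
(1k + 16) / (3k + 16) = 31/61
Cross-multiply: 61(1k + 16) = 31(3k + 16)
61k + 976 = 93k + 496
61k - 93k = 496 - 976
-32k = -480
k = -480/-32 = 15
A = 1×15 = 15, B = 3×15 = 45
= A = 15, B = 45

A = 15, B = 45


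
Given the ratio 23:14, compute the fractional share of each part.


Total parts = 23 + 14 = 37
First part: 23/37 = 23/37
Second part: 14/37 = 14/37
= 23/37 and 14/37

23/37 and 14/37


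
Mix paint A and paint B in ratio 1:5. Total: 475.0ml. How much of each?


Total parts = 1 + 5 = 6
paint A: 475.0 × 1/6 = 79.2ml
paint B: 475.0 × 5/6 = 395.8ml
= 79.2ml and 395.8ml

79.2ml and 395.8ml


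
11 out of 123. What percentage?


Percentage = (part / whole) × 100
= (11 / 123) × 100
≈ 8.94%

8.94%


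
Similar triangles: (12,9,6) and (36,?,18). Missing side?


Scale factor = 36/12 = 3
Missing side = 9 × 3
= 27.0

27.0


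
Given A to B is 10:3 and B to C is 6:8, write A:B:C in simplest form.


Match B: multiply A:B by 6 → 60:18
Multiply B:C by 3 → 18:24
Combined: 60:18:24
GCD = 6
= 10:3:4

10:3:4


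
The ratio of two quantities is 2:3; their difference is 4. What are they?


Let A = 2k, B = 3k.
3k - 2k = 4
1k = 4 → k = 4/1 = 4
A = 2×4 = 8, B = 3×4 = 12
= A = 8, B = 12

A = 8, B = 12


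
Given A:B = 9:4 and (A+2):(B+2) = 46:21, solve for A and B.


Let A = 9k, B = 4k.
(9k + 2) / (4k + 2) = 46/21
Cross-multiply: 21(9k + 2) = 46(4k + 2)
189k + 42 = 184k + 92
189k - 184k = 92 - 42
5k = 50
k = 50/5 = 10
A = 9×10 = 90, B = 4×10 = 40
= A = 90, B = 40

A = 90, B = 40


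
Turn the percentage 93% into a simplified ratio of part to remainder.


93% means 93 parts out of 100; remainder = 7
Part : remainder = 93:7
GCD = 1
= 93:7

93:7


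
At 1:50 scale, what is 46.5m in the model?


Model size = real / scale
= 46.5 / 50
= 0.9300 m

0.9300 m


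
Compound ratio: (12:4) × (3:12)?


Compound ratio = (12×3) : (4×12)
= 36:48
GCD = 12
= 3:4

3:4


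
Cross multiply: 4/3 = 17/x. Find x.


Cross multiply: 4 × x = 3 × 17
4x = 51
x = 51 / 4
= 12.75

12.75


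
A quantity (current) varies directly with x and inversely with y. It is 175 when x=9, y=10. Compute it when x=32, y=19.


z = k·x/y
Solve for k using the known point: k = z·y/x = 175×10/9 = 1750/9 ≈ 194.4444
Now evaluate at x=32, y=19:
z = k × 32 / 19 = (1750 × 32) / (9 × 19) = 56000/171
≈ 327.4854

327.4854


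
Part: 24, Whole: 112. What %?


Percentage = (part / whole) × 100
= (24 / 112) × 100
≈ 21.43%

21.43%


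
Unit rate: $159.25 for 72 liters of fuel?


Unit rate = total / quantity
= 159.25 / 72
= $2.21 per unit

$2.21 per unit


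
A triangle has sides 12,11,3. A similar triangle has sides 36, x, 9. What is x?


Scale factor = 36/12 = 3
Missing side = 11 × 3
= 33.0

33.0


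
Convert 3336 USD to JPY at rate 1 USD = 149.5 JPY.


Amount × rate = 3336 × 149.5
= 498732.00 JPY

498732.00 JPY


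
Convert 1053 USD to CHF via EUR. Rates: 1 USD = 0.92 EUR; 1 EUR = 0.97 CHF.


Step 1: 1053 USD × 0.92 = 968.76 EUR
Step 2: 968.76 EUR × 0.97 = 939.70 CHF
Implied rate USD→CHF = 0.92 × 0.97 = 0.8924
= 939.70 CHF

939.70 CHF


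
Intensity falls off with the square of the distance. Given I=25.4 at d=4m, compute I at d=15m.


I₁d₁² = I₂d₂²
I₂ = I₁ × (d₁/d₂)²
= 25.4 × (4/15)²
= 25.4 × 16/225
= 406.4/225
≈ 1.8062

1.8062
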